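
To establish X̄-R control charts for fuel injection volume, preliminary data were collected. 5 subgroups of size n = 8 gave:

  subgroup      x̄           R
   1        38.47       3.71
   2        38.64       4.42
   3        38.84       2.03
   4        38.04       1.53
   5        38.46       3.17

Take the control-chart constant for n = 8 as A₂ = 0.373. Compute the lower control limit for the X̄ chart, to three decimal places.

37.381

X̄̄ = (38.47 + 38.64 + 38.84 + 38.04 + 38.46) / 5 = 192.4500 / 5 = 38.4900
R̄ = (3.71 + 4.42 + 2.03 + 1.53 + 3.17) / 5 = 14.8600 / 5 = 2.9720
LCL = X̄̄ − A₂·R̄ = 38.4900 − 0.373 × 2.9720 = 37.3814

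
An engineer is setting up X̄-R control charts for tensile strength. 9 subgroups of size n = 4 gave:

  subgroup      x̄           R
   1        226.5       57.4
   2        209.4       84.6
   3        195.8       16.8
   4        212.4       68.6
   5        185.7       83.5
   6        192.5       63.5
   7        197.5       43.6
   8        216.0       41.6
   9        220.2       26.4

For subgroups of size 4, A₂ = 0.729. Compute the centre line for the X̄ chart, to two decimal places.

206.22

X̄̄ = (226.5 + 209.4 + 195.8 + 212.4 + 185.7 + 192.5 + 197.5 + 216.0 + 220.2) / 9 = 1856.0000 / 9 = 206.2222
CL = X̄̄ = 206.2222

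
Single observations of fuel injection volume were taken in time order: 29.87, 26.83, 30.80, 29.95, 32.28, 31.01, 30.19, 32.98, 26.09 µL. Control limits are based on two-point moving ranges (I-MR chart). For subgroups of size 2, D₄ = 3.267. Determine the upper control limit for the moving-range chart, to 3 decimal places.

8.968

Moving ranges: 3.04, 3.97, 0.85, 2.33, 1.27, 0.82, 2.79, 6.89; M̄R̄ = 21.9600 / 8 = 2.7450
UCL_MR = D₄·M̄R̄ = 3.267 × 2.7450 = 8.9679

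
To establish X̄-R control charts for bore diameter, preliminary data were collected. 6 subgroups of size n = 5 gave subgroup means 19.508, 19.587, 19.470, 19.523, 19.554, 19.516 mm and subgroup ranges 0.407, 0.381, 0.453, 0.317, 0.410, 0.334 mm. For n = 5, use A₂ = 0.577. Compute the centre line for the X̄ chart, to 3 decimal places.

19.526

X̄̄ = (19.508 + 19.587 + 19.470 + 19.523 + 19.554 + 19.516) / 6 = 117.1580 / 6 = 19.5263
CL = X̄̄ = 19.5263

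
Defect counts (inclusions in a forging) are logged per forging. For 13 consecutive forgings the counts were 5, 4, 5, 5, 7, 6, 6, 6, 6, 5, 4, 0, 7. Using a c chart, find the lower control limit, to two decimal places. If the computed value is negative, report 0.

0.00

c̄ = (5 + 4 + 5 + 5 + 7 + 6 + 6 + 6 + 6 + 5 + 4 + 0 + 7) / 13 = 66 / 13 = 5.0769
LCL = c̄ − 3√c̄ = 5.0769 − 3 × 2.2532 = -1.6827 → 0 (cannot be negative)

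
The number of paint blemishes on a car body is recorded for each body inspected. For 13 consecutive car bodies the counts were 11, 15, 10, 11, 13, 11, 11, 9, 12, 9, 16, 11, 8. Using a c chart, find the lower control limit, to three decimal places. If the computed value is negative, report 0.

c̄ = (11 + 15 + 10 + 11 + 13 + 11 + 11 + 9 + 12 + 9 + 16 + 11 + 8) / 13 = 147 / 13 = 11.3077
LCL = c̄ − 3√c̄ = 11.3077 − 3 × 3.3627 = 1.2196

1.220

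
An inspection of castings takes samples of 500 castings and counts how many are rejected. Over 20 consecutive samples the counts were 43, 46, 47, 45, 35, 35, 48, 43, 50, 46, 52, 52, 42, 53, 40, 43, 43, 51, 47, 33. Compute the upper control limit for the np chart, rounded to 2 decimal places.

p̄ = Σdᵢ / (k·n) = 894 / (20 × 500) = 0.08940
UCL = np̄ + 3·√(np̄(1−p̄)) = 44.7000 + 3 × √(44.7000×0.91060) = 44.7000 + 3 × 6.3800 = 63.8399

63.84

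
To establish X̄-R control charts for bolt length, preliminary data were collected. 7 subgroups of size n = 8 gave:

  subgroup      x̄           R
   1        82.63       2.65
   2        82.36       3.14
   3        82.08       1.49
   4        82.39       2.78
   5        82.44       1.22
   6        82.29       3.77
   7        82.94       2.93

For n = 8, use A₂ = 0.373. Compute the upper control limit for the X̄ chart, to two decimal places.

83.41

X̄̄ = (82.63 + 82.36 + 82.08 + 82.39 + 82.44 + 82.29 + 82.94) / 7 = 577.1300 / 7 = 82.4471
R̄ = (2.65 + 3.14 + 1.49 + 2.78 + 1.22 + 3.77 + 2.93) / 7 = 17.9800 / 7 = 2.5686
UCL = X̄̄ + A₂·R̄ = 82.4471 + 0.373 × 2.5686 = 83.4052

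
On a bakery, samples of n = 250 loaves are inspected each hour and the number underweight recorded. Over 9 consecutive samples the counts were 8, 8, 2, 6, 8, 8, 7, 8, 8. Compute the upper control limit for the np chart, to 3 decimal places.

p̄ = Σdᵢ / (k·n) = 63 / (9 × 250) = 0.02800
UCL = np̄ + 3·√(np̄(1−p̄)) = 7.0000 + 3 × √(7.0000×0.97200) = 7.0000 + 3 × 2.6084 = 14.8253

14.825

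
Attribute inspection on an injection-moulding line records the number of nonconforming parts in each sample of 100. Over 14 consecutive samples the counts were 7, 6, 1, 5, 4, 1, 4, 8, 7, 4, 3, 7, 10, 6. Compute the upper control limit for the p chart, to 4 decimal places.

p̄ = Σdᵢ / (k·n) = 73 / (14 × 100) = 0.05214
UCL = p̄ + 3·√(p̄(1−p̄)/n) = 0.05214 + 3 × √(0.05214×0.94786/100) = 0.05214 + 3 × 0.02223 = 0.11884

0.1188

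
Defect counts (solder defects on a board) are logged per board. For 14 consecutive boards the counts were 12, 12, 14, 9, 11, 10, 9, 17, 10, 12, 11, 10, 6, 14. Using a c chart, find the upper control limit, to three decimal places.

c̄ = (12 + 12 + 14 + 9 + 11 + 10 + 9 + 17 + 10 + 12 + 11 + 10 + 6 + 14) / 14 = 157 / 14 = 11.2143
UCL = c̄ + 3√c̄ = 11.2143 + 3 × √11.2143 = 11.2143 + 3 × 3.3488 = 21.2606

21.261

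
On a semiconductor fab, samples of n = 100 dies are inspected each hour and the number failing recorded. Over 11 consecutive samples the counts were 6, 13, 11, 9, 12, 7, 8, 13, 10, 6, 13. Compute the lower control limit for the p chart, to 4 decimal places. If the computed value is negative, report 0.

p̄ = Σdᵢ / (k·n) = 108 / (11 × 100) = 0.09818
LCL = p̄ − 3·√(p̄(1−p̄)/n) = 0.09818 − 3 × 0.02976 = 0.00891

0.0089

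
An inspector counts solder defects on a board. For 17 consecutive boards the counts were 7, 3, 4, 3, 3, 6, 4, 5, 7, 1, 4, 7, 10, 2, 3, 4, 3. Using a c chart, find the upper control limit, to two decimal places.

10.81

c̄ = (7 + 3 + 4 + 3 + 3 + 6 + 4 + 5 + 7 + 1 + 4 + 7 + 10 + 2 + 3 + 4 + 3) / 17 = 76 / 17 = 4.4706
UCL = c̄ + 3√c̄ = 4.4706 + 3 × √4.4706 = 4.4706 + 3 × 2.1144 = 10.8137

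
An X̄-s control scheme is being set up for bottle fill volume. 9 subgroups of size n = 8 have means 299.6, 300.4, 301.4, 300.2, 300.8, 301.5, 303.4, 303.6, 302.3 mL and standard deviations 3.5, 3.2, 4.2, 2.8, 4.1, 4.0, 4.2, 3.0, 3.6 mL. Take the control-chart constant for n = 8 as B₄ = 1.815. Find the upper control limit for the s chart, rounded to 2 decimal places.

6.57

s̄ = (3.5 + 3.2 + 4.2 + 2.8 + 4.1 + 4.0 + 4.2 + 3.0 + 3.6) / 9 = 3.6222
UCL_s = B₄·s̄ = 1.815 × 3.6222 = 6.5743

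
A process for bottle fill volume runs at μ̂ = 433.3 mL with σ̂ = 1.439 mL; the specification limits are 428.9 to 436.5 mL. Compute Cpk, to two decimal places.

0.74

Cpu = (USL − μ̂) / (3σ̂) = (436.5 − 433.3) / (3 × 1.439) = 0.7413; Cpl = (μ̂ − LSL) / (3σ̂) = (433.3 − 428.9) / (3 × 1.439) = 1.0192; Cpk = min(Cpu, Cpl) = 0.7413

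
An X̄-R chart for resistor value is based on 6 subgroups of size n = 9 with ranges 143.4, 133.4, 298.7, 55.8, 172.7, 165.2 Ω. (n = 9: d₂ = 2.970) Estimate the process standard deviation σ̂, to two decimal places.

54.39

R̄ = (143.4 + 133.4 + 298.7 + 55.8 + 172.7 + 165.2) / 6 = 161.5333
σ̂ = R̄ / d₂ = 161.5333 / 2.970 = 54.3883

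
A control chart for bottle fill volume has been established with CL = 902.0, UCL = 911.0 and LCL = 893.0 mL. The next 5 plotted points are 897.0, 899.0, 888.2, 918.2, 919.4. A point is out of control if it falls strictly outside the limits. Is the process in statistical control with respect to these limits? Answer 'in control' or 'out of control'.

out of control

Compare each point to [893.0, 911.0]: sample 3 = 888.2 < LCL; sample 4 = 918.2 > UCL; sample 5 = 919.4 > UCL.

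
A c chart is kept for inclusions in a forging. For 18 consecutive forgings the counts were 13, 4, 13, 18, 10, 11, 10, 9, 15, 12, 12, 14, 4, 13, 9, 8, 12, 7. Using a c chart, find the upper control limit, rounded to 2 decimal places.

20.63

c̄ = (13 + 4 + 13 + 18 + 10 + 11 + 10 + 9 + 15 + 12 + 12 + 14 + 4 + 13 + 9 + 8 + 12 + 7) / 18 = 194 / 18 = 10.7778
UCL = c̄ + 3√c̄ = 10.7778 + 3 × √10.7778 = 10.7778 + 3 × 3.2830 = 20.6266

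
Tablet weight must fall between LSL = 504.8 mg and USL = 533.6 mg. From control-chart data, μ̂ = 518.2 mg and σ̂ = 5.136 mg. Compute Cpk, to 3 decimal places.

Cpu = (USL − μ̂) / (3σ̂) = (533.6 − 518.2) / (3 × 5.136) = 0.9995; Cpl = (μ̂ − LSL) / (3σ̂) = (518.2 − 504.8) / (3 × 5.136) = 0.8697; Cpk = min(Cpu, Cpl) = 0.8697

0.870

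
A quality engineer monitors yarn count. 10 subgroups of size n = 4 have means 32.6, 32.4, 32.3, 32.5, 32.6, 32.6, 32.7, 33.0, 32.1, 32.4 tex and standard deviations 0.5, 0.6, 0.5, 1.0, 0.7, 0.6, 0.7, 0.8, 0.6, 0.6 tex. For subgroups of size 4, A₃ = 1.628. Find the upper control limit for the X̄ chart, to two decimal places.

33.59

X̄̄ = (32.6 + 32.4 + 32.3 + 32.5 + 32.6 + 32.6 + 32.7 + 33.0 + 32.1 + 32.4) / 10 = 32.5200
s̄ = (0.5 + 0.6 + 0.5 + 1.0 + 0.7 + 0.6 + 0.7 + 0.8 + 0.6 + 0.6) / 10 = 0.6600
UCL = X̄̄ + A₃·s̄ = 32.5200 + 1.628 × 0.6600 = 33.5945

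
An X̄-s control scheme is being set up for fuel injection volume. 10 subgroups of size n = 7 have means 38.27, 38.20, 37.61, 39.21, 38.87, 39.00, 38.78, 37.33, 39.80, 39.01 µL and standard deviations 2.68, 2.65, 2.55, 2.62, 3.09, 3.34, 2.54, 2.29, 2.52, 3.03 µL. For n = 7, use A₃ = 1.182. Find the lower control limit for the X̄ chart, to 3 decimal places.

35.380

X̄̄ = (38.27 + 38.20 + 37.61 + 39.21 + 38.87 + 39.00 + 38.78 + 37.33 + 39.80 + 39.01) / 10 = 38.6080
s̄ = (2.68 + 2.65 + 2.55 + 2.62 + 3.09 + 3.34 + 2.54 + 2.29 + 2.52 + 3.03) / 10 = 2.7310
LCL = X̄̄ − A₃·s̄ = 38.6080 − 1.182 × 2.7310 = 35.3800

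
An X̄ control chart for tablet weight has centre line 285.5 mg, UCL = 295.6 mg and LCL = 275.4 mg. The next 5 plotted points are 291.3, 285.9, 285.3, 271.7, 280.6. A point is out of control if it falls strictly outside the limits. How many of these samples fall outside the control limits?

1

Compare each point to [275.4, 295.6]: sample 4 = 271.7 < LCL.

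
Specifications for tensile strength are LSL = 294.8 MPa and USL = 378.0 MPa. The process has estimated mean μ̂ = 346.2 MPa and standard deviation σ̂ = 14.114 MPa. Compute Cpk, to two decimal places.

Cpu = (USL − μ̂) / (3σ̂) = (378.0 − 346.2) / (3 × 14.114) = 0.7510; Cpl = (μ̂ − LSL) / (3σ̂) = (346.2 − 294.8) / (3 × 14.114) = 1.2139; Cpk = min(Cpu, Cpl) = 0.7510

0.75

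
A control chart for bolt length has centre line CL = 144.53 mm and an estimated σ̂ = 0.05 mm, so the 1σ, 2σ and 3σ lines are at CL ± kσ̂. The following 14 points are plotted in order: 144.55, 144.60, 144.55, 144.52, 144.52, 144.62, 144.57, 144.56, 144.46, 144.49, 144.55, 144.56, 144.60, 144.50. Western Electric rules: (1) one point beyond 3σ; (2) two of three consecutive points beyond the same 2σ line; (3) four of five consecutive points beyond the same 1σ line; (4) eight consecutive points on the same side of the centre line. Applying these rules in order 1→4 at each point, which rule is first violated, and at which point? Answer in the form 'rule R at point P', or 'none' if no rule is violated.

none

Zone of each point (C = within 1σ̂, B = 1σ̂–2σ̂, A = 2σ̂–3σ̂, * = beyond 3σ̂; sign = side of CL): 1:+C, 2:+B, 3:+C, 4:-C, 5:-C, 6:+B, 7:+C, 8:+C, 9:-B, 10:-C, 11:+C, 12:+C, 13:+B, 14:-C
No rule fires across all 14 points.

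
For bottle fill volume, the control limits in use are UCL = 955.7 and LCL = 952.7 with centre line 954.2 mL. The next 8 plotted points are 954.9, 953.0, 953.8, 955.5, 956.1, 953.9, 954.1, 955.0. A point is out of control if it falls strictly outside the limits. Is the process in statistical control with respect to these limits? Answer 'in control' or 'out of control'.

out of control

Compare each point to [952.7, 955.7]: sample 5 = 956.1 > UCL.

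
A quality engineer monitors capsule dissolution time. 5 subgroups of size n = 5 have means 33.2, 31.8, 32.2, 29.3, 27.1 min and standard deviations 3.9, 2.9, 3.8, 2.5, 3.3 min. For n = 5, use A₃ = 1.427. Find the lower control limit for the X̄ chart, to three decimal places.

26.039

X̄̄ = (33.2 + 31.8 + 32.2 + 29.3 + 27.1) / 5 = 30.7200
s̄ = (3.9 + 2.9 + 3.8 + 2.5 + 3.3) / 5 = 3.2800
LCL = X̄̄ − A₃·s̄ = 30.7200 − 1.427 × 3.2800 = 26.0394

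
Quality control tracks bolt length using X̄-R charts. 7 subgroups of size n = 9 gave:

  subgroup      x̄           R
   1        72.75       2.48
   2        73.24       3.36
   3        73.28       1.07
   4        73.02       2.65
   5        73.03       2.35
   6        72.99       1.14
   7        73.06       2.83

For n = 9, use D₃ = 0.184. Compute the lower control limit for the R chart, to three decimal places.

R̄ = (2.48 + 3.36 + 1.07 + 2.65 + 2.35 + 1.14 + 2.83) / 7 = 15.8800 / 7 = 2.2686
LCL_R = D₃·R̄ = 0.184 × 2.2686 = 0.4174

0.417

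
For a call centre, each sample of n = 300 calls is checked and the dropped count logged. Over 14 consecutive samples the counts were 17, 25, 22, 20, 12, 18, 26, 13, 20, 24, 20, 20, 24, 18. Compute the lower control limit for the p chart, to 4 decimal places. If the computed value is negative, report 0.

0.0233

p̄ = Σdᵢ / (k·n) = 279 / (14 × 300) = 0.06643
LCL = p̄ − 3·√(p̄(1−p̄)/n) = 0.06643 − 3 × 0.01438 = 0.02330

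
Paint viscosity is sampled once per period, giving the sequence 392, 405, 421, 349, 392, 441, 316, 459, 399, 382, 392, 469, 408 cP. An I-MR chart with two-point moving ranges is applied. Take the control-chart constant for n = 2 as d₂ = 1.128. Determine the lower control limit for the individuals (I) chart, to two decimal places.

X̄ = (392 + 405 + 421 + 349 + 392 + 441 + 316 + 459 + 399 + 382 + 392 + 469 + 408) / 13 = 401.9231
Moving ranges: 13, 16, 72, 43, 49, 125, 143, 60, 17, 10, 77, 61; M̄R̄ = 686.0000 / 12 = 57.1667
LCL = X̄ − 3·M̄R̄/d₂ = 401.9231 − 3 × 57.1667 / 1.128 = 249.8841

249.88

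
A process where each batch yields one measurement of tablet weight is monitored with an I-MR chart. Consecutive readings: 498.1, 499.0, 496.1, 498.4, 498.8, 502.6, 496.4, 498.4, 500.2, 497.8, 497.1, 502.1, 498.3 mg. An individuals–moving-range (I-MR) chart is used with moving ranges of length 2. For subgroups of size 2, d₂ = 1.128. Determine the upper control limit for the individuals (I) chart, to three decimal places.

505.852

X̄ = (498.1 + 499.0 + 496.1 + 498.4 + 498.8 + 502.6 + 496.4 + 498.4 + 500.2 + 497.8 + 497.1 + 502.1 + 498.3) / 13 = 498.7154
Moving ranges: 0.9, 2.9, 2.3, 0.4, 3.8, 6.2, 2.0, 1.8, 2.4, 0.7, 5.0, 3.8; M̄R̄ = 32.2000 / 12 = 2.6833
UCL = X̄ + 3·M̄R̄/d₂ = 498.7154 + 3 × 2.6833 / 1.128 = 505.8519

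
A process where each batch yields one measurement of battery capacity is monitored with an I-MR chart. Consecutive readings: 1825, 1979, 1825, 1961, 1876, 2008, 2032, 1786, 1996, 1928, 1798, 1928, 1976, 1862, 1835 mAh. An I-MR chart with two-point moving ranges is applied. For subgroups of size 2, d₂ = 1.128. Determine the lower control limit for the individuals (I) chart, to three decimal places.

1592.697

X̄ = (1825 + 1979 + 1825 + 1961 + 1876 + 2008 + 2032 + 1786 + 1996 + 1928 + 1798 + 1928 + 1976 + 1862 + 1835) / 15 = 1907.6667
Moving ranges: 154, 154, 136, 85, 132, 24, 246, 210, 68, 130, 130, 48, 114, 27; M̄R̄ = 1658.0000 / 14 = 118.4286
LCL = X̄ − 3·M̄R̄/d₂ = 1907.6667 − 3 × 118.4286 / 1.128 = 1592.6971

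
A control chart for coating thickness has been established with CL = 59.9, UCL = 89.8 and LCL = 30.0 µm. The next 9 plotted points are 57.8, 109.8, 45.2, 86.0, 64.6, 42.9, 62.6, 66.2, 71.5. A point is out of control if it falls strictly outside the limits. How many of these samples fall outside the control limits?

1

Compare each point to [30.0, 89.8]: sample 2 = 109.8 > UCL.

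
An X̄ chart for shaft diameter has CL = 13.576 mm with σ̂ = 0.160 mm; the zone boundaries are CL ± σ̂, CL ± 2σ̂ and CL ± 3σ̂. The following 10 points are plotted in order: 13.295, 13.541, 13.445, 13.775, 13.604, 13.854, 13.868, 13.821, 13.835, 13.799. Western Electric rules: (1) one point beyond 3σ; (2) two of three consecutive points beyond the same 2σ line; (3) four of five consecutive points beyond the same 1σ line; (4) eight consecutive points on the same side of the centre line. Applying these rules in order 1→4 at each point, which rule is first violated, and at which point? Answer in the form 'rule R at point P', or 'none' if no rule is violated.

Zone of each point (C = within 1σ̂, B = 1σ̂–2σ̂, A = 2σ̂–3σ̂, * = beyond 3σ̂; sign = side of CL): 1:-B, 2:-C, 3:-C, 4:+B, 5:+C, 6:+B, 7:+B, 8:+B, 9:+B, 10:+B
Rule 3 (four of five consecutive points beyond the same 1σ limit) is satisfied at point 8.

rule 3 at point 8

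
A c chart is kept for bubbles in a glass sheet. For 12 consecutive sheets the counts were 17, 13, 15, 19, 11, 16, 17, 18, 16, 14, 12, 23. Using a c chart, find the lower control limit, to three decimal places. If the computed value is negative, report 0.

c̄ = (17 + 13 + 15 + 19 + 11 + 16 + 17 + 18 + 16 + 14 + 12 + 23) / 12 = 191 / 12 = 15.9167
LCL = c̄ − 3√c̄ = 15.9167 − 3 × 3.9896 = 3.9480

3.948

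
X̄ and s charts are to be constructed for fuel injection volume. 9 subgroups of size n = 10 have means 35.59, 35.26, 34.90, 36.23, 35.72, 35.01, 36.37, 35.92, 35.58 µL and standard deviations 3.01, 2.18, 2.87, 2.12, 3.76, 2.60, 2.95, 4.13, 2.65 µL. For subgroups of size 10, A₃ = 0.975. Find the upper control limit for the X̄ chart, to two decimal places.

38.47

X̄̄ = (35.59 + 35.26 + 34.90 + 36.23 + 35.72 + 35.01 + 36.37 + 35.92 + 35.58) / 9 = 35.6200
s̄ = (3.01 + 2.18 + 2.87 + 2.12 + 3.76 + 2.60 + 2.95 + 4.13 + 2.65) / 9 = 2.9189
UCL = X̄̄ + A₃·s̄ = 35.6200 + 0.975 × 2.9189 = 38.4659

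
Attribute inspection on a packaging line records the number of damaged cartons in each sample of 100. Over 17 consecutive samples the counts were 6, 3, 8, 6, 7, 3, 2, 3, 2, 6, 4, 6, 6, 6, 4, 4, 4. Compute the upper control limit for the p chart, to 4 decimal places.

p̄ = Σdᵢ / (k·n) = 80 / (17 × 100) = 0.04706
UCL = p̄ + 3·√(p̄(1−p̄)/n) = 0.04706 + 3 × √(0.04706×0.95294/100) = 0.04706 + 3 × 0.02118 = 0.11059

0.1106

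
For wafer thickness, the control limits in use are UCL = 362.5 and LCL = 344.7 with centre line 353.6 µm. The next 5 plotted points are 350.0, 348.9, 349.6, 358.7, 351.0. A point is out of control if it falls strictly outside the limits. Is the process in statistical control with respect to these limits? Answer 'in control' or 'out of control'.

in control

All 5 points lie within [344.7, 362.5].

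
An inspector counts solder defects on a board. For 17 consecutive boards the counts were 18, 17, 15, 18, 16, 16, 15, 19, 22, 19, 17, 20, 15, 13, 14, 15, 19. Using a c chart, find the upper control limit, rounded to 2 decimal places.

c̄ = (18 + 17 + 15 + 18 + 16 + 16 + 15 + 19 + 22 + 19 + 17 + 20 + 15 + 13 + 14 + 15 + 19) / 17 = 288 / 17 = 16.9412
UCL = c̄ + 3√c̄ = 16.9412 + 3 × √16.9412 = 16.9412 + 3 × 4.1160 = 29.2891

29.29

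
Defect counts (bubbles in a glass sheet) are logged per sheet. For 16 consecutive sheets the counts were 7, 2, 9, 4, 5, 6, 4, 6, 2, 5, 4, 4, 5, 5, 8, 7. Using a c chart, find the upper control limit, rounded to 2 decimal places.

c̄ = (7 + 2 + 9 + 4 + 5 + 6 + 4 + 6 + 2 + 5 + 4 + 4 + 5 + 5 + 8 + 7) / 16 = 83 / 16 = 5.1875
UCL = c̄ + 3√c̄ = 5.1875 + 3 × √5.1875 = 5.1875 + 3 × 2.2776 = 12.0203

12.02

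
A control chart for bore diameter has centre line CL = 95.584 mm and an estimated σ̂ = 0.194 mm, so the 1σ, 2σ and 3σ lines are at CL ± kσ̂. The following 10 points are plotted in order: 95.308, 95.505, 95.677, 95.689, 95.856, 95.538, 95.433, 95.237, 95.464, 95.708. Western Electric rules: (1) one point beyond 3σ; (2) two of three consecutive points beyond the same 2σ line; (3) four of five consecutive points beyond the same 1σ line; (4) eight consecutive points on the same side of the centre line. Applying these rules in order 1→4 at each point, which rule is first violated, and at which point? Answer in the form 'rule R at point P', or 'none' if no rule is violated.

Zone of each point (C = within 1σ̂, B = 1σ̂–2σ̂, A = 2σ̂–3σ̂, * = beyond 3σ̂; sign = side of CL): 1:-B, 2:-C, 3:+C, 4:+C, 5:+B, 6:-C, 7:-C, 8:-B, 9:-C, 10:+C
No rule fires across all 10 points.

none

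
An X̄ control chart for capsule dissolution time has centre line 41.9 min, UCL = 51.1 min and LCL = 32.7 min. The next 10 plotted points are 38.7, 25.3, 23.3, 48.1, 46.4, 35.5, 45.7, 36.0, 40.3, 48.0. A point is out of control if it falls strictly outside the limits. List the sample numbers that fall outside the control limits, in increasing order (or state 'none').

Compare each point to [32.7, 51.1]: sample 2 = 25.3 < LCL; sample 3 = 23.3 < LCL.

2, 3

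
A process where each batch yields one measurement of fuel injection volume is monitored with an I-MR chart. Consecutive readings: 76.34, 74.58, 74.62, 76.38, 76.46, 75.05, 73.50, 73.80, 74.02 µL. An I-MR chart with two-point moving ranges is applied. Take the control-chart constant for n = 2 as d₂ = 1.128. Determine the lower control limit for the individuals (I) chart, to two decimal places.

X̄ = (76.34 + 74.58 + 74.62 + 76.38 + 76.46 + 75.05 + 73.50 + 73.80 + 74.02) / 9 = 74.9722
Moving ranges: 1.76, 0.04, 1.76, 0.08, 1.41, 1.55, 0.30, 0.22; M̄R̄ = 7.1200 / 8 = 0.8900
LCL = X̄ − 3·M̄R̄/d₂ = 74.9722 − 3 × 0.8900 / 1.128 = 72.6052

72.61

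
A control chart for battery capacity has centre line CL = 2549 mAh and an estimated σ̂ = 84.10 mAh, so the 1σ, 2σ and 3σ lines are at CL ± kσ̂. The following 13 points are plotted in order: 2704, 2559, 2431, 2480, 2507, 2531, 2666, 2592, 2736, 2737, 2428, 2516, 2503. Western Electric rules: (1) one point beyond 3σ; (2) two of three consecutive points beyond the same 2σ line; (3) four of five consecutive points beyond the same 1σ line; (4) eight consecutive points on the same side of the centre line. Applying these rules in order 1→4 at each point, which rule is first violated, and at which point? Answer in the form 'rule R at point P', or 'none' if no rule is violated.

Zone of each point (C = within 1σ̂, B = 1σ̂–2σ̂, A = 2σ̂–3σ̂, * = beyond 3σ̂; sign = side of CL): 1:+B, 2:+C, 3:-B, 4:-C, 5:-C, 6:-C, 7:+B, 8:+C, 9:+A, 10:+A, 11:-B, 12:-C, 13:-C
Rule 2 (two of three consecutive points beyond the same 2σ limit) is satisfied at point 10.

rule 2 at point 10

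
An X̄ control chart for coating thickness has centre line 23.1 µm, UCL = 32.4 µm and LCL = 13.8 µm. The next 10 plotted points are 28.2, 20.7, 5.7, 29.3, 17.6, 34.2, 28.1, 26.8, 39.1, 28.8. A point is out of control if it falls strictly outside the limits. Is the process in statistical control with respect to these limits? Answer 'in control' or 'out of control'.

out of control

Compare each point to [13.8, 32.4]: sample 3 = 5.7 < LCL; sample 6 = 34.2 > UCL; sample 9 = 39.1 > UCL.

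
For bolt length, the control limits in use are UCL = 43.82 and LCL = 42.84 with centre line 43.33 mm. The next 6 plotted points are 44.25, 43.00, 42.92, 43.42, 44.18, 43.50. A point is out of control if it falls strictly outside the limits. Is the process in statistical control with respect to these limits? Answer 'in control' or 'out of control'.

Compare each point to [42.84, 43.82]: sample 1 = 44.25 > UCL; sample 5 = 44.18 > UCL.

out of control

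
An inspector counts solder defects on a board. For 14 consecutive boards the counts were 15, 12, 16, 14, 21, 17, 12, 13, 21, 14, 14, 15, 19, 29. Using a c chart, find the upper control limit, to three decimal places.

28.784

c̄ = (15 + 12 + 16 + 14 + 21 + 17 + 12 + 13 + 21 + 14 + 14 + 15 + 19 + 29) / 14 = 232 / 14 = 16.5714
UCL = c̄ + 3√c̄ = 16.5714 + 3 × √16.5714 = 16.5714 + 3 × 4.0708 = 28.7838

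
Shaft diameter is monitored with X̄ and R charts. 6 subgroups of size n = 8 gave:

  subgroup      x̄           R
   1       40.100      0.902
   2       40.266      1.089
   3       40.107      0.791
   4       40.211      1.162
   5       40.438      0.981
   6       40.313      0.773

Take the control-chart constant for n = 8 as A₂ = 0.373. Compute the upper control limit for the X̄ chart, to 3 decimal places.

40.593

X̄̄ = (40.100 + 40.266 + 40.107 + 40.211 + 40.438 + 40.313) / 6 = 241.4350 / 6 = 40.2392
R̄ = (0.902 + 1.089 + 0.791 + 1.162 + 0.981 + 0.773) / 6 = 5.6980 / 6 = 0.9497
UCL = X̄̄ + A₂·R̄ = 40.2392 + 0.373 × 0.9497 = 40.5934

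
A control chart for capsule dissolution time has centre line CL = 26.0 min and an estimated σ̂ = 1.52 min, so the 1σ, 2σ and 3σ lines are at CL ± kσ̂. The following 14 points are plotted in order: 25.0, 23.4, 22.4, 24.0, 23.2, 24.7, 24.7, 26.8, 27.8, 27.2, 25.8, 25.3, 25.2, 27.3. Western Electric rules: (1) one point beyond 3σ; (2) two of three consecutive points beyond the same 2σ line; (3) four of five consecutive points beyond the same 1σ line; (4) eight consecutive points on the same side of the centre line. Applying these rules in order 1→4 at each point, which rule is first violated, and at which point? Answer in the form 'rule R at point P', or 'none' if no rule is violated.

Zone of each point (C = within 1σ̂, B = 1σ̂–2σ̂, A = 2σ̂–3σ̂, * = beyond 3σ̂; sign = side of CL): 1:-C, 2:-B, 3:-A, 4:-B, 5:-B, 6:-C, 7:-C, 8:+C, 9:+B, 10:+C, 11:-C, 12:-C, 13:-C, 14:+C
Rule 3 (four of five consecutive points beyond the same 1σ limit) is satisfied at point 5.

rule 3 at point 5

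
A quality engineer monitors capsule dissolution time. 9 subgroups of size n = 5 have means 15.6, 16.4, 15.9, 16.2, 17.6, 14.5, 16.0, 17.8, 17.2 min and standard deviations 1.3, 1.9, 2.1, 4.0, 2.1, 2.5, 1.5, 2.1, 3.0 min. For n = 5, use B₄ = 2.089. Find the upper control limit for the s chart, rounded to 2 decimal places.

4.76

s̄ = (1.3 + 1.9 + 2.1 + 4.0 + 2.1 + 2.5 + 1.5 + 2.1 + 3.0) / 9 = 2.2778
UCL_s = B₄·s̄ = 2.089 × 2.2778 = 4.7583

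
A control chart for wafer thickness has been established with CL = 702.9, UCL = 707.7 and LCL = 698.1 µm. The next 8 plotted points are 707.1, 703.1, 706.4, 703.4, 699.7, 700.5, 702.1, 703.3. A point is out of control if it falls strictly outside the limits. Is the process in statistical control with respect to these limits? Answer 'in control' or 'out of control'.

All 8 points lie within [698.1, 707.7].

in control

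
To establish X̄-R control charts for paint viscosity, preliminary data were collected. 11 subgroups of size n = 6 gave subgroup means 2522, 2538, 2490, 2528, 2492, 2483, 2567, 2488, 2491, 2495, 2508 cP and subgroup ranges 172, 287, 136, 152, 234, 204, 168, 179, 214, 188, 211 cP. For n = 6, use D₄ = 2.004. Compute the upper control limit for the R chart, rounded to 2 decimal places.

R̄ = (172 + 287 + 136 + 152 + 234 + 204 + 168 + 179 + 214 + 188 + 211) / 11 = 2145.0000 / 11 = 195.0000
UCL_R = D₄·R̄ = 2.004 × 195.0000 = 390.7800

390.78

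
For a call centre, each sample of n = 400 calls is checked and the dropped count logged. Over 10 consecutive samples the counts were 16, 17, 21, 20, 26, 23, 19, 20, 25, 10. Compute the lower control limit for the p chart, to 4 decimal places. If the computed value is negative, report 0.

p̄ = Σdᵢ / (k·n) = 197 / (10 × 400) = 0.04925
LCL = p̄ − 3·√(p̄(1−p̄)/n) = 0.04925 − 3 × 0.01082 = 0.01679

0.0168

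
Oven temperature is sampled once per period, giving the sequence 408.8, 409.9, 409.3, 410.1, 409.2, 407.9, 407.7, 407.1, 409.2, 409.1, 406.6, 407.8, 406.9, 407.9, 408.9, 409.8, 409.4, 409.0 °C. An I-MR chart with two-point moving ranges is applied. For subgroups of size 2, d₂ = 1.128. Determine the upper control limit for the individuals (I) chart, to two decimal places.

X̄ = (408.8 + 409.9 + 409.3 + 410.1 + 409.2 + 407.9 + 407.7 + 407.1 + 409.2 + 409.1 + 406.6 + 407.8 + 406.9 + 407.9 + 408.9 + 409.8 + 409.4 + 409.0) / 18 = 408.5889
Moving ranges: 1.1, 0.6, 0.8, 0.9, 1.3, 0.2, 0.6, 2.1, 0.1, 2.5, 1.2, 0.9, 1.0, 1.0, 0.9, 0.4, 0.4; M̄R̄ = 16.0000 / 17 = 0.9412
UCL = X̄ + 3·M̄R̄/d₂ = 408.5889 + 3 × 0.9412 / 1.128 = 411.0920

411.09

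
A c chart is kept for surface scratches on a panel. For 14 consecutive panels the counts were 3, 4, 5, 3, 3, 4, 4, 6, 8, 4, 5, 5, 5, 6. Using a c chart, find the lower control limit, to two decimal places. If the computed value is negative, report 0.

0.00

c̄ = (3 + 4 + 5 + 3 + 3 + 4 + 4 + 6 + 8 + 4 + 5 + 5 + 5 + 6) / 14 = 65 / 14 = 4.6429
LCL = c̄ − 3√c̄ = 4.6429 − 3 × 2.1547 = -1.8213 → 0 (cannot be negative)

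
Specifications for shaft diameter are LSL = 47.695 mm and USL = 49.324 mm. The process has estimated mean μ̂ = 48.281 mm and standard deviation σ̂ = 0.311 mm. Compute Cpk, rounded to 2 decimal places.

Cpu = (USL − μ̂) / (3σ̂) = (49.324 − 48.281) / (3 × 0.311) = 1.1179; Cpl = (μ̂ − LSL) / (3σ̂) = (48.281 − 47.695) / (3 × 0.311) = 0.6281; Cpk = min(Cpu, Cpl) = 0.6281

0.63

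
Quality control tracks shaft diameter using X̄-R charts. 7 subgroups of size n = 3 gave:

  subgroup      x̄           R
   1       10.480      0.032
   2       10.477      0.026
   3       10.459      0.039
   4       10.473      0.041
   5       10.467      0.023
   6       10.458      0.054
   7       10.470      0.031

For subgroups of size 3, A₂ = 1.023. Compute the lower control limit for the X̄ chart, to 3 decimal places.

X̄̄ = (10.480 + 10.477 + 10.459 + 10.473 + 10.467 + 10.458 + 10.470) / 7 = 73.2840 / 7 = 10.4691
R̄ = (0.032 + 0.026 + 0.039 + 0.041 + 0.023 + 0.054 + 0.031) / 7 = 0.2460 / 7 = 0.0351
LCL = X̄̄ − A₂·R̄ = 10.4691 − 1.023 × 0.0351 = 10.4332

10.433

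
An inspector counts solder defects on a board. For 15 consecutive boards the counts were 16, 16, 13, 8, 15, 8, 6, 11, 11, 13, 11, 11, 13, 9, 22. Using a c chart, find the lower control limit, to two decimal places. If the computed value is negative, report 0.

c̄ = (16 + 16 + 13 + 8 + 15 + 8 + 6 + 11 + 11 + 13 + 11 + 11 + 13 + 9 + 22) / 15 = 183 / 15 = 12.2000
LCL = c̄ − 3√c̄ = 12.2000 − 3 × 3.4928 = 1.7215

1.72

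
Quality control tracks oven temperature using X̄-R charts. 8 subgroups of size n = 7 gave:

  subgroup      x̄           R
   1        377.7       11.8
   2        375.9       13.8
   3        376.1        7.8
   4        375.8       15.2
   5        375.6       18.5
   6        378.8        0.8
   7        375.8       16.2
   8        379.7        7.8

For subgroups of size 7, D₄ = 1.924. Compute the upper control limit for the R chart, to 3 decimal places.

R̄ = (11.8 + 13.8 + 7.8 + 15.2 + 18.5 + 0.8 + 16.2 + 7.8) / 8 = 91.9000 / 8 = 11.4875
UCL_R = D₄·R̄ = 1.924 × 11.4875 = 22.1020

22.102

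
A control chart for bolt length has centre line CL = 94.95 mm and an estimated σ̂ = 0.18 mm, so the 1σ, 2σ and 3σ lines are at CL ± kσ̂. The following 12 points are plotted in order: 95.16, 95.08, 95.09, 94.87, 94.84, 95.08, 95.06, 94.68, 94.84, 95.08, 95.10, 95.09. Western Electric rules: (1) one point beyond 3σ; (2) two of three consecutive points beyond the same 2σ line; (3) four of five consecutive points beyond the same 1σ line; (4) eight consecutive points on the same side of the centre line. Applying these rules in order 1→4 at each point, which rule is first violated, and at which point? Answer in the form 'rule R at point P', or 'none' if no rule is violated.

none

Zone of each point (C = within 1σ̂, B = 1σ̂–2σ̂, A = 2σ̂–3σ̂, * = beyond 3σ̂; sign = side of CL): 1:+B, 2:+C, 3:+C, 4:-C, 5:-C, 6:+C, 7:+C, 8:-B, 9:-C, 10:+C, 11:+C, 12:+C
No rule fires across all 12 points.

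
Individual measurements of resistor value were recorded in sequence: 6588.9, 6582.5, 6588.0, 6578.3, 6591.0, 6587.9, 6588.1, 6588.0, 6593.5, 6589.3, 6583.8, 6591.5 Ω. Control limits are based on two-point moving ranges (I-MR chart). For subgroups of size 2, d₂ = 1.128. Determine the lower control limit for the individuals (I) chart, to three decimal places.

X̄ = (6588.9 + 6582.5 + 6588.0 + 6578.3 + 6591.0 + 6587.9 + 6588.1 + 6588.0 + 6593.5 + 6589.3 + 6583.8 + 6591.5) / 12 = 6587.5667
Moving ranges: 6.4, 5.5, 9.7, 12.7, 3.1, 0.2, 0.1, 5.5, 4.2, 5.5, 7.7; M̄R̄ = 60.6000 / 11 = 5.5091
LCL = X̄ − 3·M̄R̄/d₂ = 6587.5667 − 3 × 5.5091 / 1.128 = 6572.9148

6572.915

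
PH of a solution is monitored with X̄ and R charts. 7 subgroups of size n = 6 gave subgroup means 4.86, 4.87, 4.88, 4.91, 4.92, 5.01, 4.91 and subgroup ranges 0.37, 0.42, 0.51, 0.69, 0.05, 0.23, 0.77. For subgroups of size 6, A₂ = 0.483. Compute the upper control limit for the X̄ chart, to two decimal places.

5.12

X̄̄ = (4.86 + 4.87 + 4.88 + 4.91 + 4.92 + 5.01 + 4.91) / 7 = 34.3600 / 7 = 4.9086
R̄ = (0.37 + 0.42 + 0.51 + 0.69 + 0.05 + 0.23 + 0.77) / 7 = 3.0400 / 7 = 0.4343
UCL = X̄̄ + A₂·R̄ = 4.9086 + 0.483 × 0.4343 = 5.1183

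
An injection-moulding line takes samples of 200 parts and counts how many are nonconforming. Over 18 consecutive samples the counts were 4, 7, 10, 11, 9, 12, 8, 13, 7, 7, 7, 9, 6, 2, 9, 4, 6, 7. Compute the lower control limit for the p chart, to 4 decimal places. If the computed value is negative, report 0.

p̄ = Σdᵢ / (k·n) = 138 / (18 × 200) = 0.03833
LCL = p̄ − 3·√(p̄(1−p̄)/n) = 0.03833 − 3 × 0.01358 = -0.00240 → 0 (negative, so LCL = 0)

0.0000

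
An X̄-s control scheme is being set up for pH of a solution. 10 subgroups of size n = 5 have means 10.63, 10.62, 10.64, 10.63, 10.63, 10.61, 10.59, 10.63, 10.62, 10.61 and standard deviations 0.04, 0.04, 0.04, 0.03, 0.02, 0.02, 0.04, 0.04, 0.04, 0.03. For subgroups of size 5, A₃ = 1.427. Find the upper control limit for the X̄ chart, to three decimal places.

X̄̄ = (10.63 + 10.62 + 10.64 + 10.63 + 10.63 + 10.61 + 10.59 + 10.63 + 10.62 + 10.61) / 10 = 10.6210
s̄ = (0.04 + 0.04 + 0.04 + 0.03 + 0.02 + 0.02 + 0.04 + 0.04 + 0.04 + 0.03) / 10 = 0.0340
UCL = X̄̄ + A₃·s̄ = 10.6210 + 1.427 × 0.0340 = 10.6695

10.670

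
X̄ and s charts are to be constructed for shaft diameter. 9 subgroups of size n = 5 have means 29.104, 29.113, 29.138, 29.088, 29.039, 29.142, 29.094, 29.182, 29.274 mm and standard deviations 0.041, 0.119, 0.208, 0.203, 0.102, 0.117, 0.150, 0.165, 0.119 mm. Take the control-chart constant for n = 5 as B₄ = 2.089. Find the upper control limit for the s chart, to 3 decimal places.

s̄ = (0.041 + 0.119 + 0.208 + 0.203 + 0.102 + 0.117 + 0.150 + 0.165 + 0.119) / 9 = 0.1360
UCL_s = B₄·s̄ = 2.089 × 0.1360 = 0.2841

0.284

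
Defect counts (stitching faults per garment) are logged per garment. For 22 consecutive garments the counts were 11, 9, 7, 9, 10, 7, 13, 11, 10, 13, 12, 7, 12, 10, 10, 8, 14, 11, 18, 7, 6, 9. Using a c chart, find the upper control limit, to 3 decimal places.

19.755

c̄ = (11 + 9 + 7 + 9 + 10 + 7 + 13 + 11 + 10 + 13 + 12 + 7 + 12 + 10 + 10 + 8 + 14 + 11 + 18 + 7 + 6 + 9) / 22 = 224 / 22 = 10.1818
UCL = c̄ + 3√c̄ = 10.1818 + 3 × √10.1818 = 10.1818 + 3 × 3.1909 = 19.7545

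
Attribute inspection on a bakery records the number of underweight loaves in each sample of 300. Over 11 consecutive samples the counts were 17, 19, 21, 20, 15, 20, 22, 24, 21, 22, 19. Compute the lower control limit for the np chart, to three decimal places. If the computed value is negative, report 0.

7.039

p̄ = Σdᵢ / (k·n) = 220 / (11 × 300) = 0.06667
LCL = np̄ − 3·√(np̄(1−p̄)) = 20.0000 − 3 × 4.3205 = 7.0385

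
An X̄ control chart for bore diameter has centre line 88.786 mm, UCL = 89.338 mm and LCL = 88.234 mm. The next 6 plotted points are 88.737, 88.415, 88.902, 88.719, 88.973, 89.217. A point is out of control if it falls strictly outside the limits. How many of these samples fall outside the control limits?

0

All 6 points lie within [88.234, 89.338].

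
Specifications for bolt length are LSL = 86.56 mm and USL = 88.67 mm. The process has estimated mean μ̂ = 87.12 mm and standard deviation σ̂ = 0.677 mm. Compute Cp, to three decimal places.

Cp = (USL − LSL) / (6σ̂) = (88.67 − 86.56) / (6 × 0.677) = 2.1100 / 4.0620 = 0.5194

0.519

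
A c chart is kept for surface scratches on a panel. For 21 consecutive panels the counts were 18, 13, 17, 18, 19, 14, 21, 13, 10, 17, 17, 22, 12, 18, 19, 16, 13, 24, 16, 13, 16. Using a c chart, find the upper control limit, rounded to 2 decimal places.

28.65

c̄ = (18 + 13 + 17 + 18 + 19 + 14 + 21 + 13 + 10 + 17 + 17 + 22 + 12 + 18 + 19 + 16 + 13 + 24 + 16 + 13 + 16) / 21 = 346 / 21 = 16.4762
UCL = c̄ + 3√c̄ = 16.4762 + 3 × √16.4762 = 16.4762 + 3 × 4.0591 = 28.6535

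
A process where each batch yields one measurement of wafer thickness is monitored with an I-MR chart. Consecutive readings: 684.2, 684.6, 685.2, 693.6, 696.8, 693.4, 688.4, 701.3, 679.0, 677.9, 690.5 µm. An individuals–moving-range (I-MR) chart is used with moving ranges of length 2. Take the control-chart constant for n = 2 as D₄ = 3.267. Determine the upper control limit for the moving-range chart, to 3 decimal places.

Moving ranges: 0.4, 0.6, 8.4, 3.2, 3.4, 5.0, 12.9, 22.3, 1.1, 12.6; M̄R̄ = 69.9000 / 10 = 6.9900
UCL_MR = D₄·M̄R̄ = 3.267 × 6.9900 = 22.8363

22.836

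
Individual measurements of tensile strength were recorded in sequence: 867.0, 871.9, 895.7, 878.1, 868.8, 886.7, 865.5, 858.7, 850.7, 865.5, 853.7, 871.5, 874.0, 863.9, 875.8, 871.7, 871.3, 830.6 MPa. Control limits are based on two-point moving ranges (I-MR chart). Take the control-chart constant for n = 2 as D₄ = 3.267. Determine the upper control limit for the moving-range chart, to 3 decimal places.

Moving ranges: 4.9, 23.8, 17.6, 9.3, 17.9, 21.2, 6.8, 8.0, 14.8, 11.8, 17.8, 2.5, 10.1, 11.9, 4.1, 0.4, 40.7; M̄R̄ = 223.6000 / 17 = 13.1529
UCL_MR = D₄·M̄R̄ = 3.267 × 13.1529 = 42.9707

42.971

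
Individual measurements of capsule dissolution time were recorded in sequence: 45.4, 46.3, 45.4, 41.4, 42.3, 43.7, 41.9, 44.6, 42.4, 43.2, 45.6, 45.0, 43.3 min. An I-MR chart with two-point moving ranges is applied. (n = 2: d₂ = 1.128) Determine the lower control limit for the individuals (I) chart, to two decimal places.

39.39

X̄ = (45.4 + 46.3 + 45.4 + 41.4 + 42.3 + 43.7 + 41.9 + 44.6 + 42.4 + 43.2 + 45.6 + 45.0 + 43.3) / 13 = 43.8846
Moving ranges: 0.9, 0.9, 4.0, 0.9, 1.4, 1.8, 2.7, 2.2, 0.8, 2.4, 0.6, 1.7; M̄R̄ = 20.3000 / 12 = 1.6917
LCL = X̄ − 3·M̄R̄/d₂ = 43.8846 − 3 × 1.6917 / 1.128 = 39.3855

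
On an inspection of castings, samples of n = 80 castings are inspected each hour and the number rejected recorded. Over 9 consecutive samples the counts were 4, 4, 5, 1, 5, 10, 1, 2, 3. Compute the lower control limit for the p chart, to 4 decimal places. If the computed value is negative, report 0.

p̄ = Σdᵢ / (k·n) = 35 / (9 × 80) = 0.04861
LCL = p̄ − 3·√(p̄(1−p̄)/n) = 0.04861 − 3 × 0.02404 = -0.02352 → 0 (negative, so LCL = 0)

0.0000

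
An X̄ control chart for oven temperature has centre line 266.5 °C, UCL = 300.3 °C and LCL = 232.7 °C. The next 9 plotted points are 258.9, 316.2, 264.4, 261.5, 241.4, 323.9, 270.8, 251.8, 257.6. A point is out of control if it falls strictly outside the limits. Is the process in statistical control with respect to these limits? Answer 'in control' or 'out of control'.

out of control

Compare each point to [232.7, 300.3]: sample 2 = 316.2 > UCL; sample 6 = 323.9 > UCL.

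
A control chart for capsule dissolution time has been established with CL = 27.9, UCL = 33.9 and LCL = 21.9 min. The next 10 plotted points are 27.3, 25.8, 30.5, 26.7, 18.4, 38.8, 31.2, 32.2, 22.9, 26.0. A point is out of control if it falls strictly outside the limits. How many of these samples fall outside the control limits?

2

Compare each point to [21.9, 33.9]: sample 5 = 18.4 < LCL; sample 6 = 38.8 > UCL.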